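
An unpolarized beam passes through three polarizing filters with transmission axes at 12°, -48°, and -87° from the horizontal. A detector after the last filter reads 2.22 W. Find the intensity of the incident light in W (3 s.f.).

Unpolarized light through the first polarizer → I₁ = ½ I₀, now polarized at 12°.
I₂ = I₁ cos²(-48° − 12°) = 0.5 I₀ · cos²(60°) = 0.125 I₀.
I₃ = I₂ cos²(-87° + 48°) = 0.125 I₀ · cos²(39°) = 0.07549 I₀.
So 2.22 W = 0.07549 I₀, giving I₀ = 2.22/0.07549 = 29.41 W.

I₀ ≈ 29.4 W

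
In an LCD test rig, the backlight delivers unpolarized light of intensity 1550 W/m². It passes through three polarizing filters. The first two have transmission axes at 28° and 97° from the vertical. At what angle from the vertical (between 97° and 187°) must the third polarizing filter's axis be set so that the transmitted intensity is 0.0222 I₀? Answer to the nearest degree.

θ ≈ 151°

Unpolarized light through the first polarizer → I₁ = ½ I₀, now polarized at 28°.
I₂ = I₁ cos²(97° − 28°) = 0.5 I₀ · cos²(69°) = 0.06421 I₀.
Need I₃/I₀ = 0.0222, so cos²(θ − 97°) = 0.0222 / 0.06421 = 0.3457.
θ − 97° = arccos(√0.3457) = 54.0°, giving θ ≈ 97 + 54.0 = 151.0°.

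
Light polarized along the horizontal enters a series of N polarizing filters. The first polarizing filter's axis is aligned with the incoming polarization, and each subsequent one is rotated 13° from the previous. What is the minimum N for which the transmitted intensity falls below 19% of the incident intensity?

N = 33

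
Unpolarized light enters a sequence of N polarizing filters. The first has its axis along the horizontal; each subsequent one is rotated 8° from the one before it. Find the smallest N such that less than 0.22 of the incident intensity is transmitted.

N = 43

First polarizer halves the unpolarized light: factor 1/2.
Each further stage multiplies by cos²(8°) = 0.9806.
After N polarizers: T = 0.5·0.9806^(N−1). Require T < 0.22 ⇒ N−1 > ln(0.22/0.5)/ln(0.9806) = 41.97, so N−1 ≥ 42 and N = 43.
Check: N=43 gives T = 0.2199 < 0.22; N=42 gives T = 0.2242.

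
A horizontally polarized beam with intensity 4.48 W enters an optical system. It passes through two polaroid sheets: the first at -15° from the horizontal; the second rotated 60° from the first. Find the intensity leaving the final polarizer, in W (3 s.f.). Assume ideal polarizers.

I₁ = 4.48 W · cos²(15°) = 4.18 W.
I₂ = I₁ · cos²(60°) = 4.18 · 0.25 = 1.045 W.

I ≈ 1.04 W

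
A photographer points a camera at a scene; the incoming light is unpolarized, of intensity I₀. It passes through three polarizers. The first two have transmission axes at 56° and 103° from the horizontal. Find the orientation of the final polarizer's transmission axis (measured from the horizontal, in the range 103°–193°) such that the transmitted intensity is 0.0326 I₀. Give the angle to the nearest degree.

θ ≈ 171°

Unpolarized light through the first polarizer → I₁ = ½ I₀, now polarized at 56°.
I₂ = I₁ cos²(103° − 56°) = 0.5 I₀ · cos²(47°) = 0.2326 I₀.
Need I₃/I₀ = 0.0326, so cos²(θ − 103°) = 0.0326 / 0.2326 = 0.1402.
θ − 103° = arccos(√0.1402) = 68.0°, giving θ ≈ 103 + 68.0 = 171.0°.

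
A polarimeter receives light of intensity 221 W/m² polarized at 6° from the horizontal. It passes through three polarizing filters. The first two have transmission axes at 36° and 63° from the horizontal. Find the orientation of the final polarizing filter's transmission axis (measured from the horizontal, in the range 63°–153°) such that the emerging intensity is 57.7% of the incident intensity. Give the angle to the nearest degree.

By Malus's law, I₁ = I₀ cos²(36° − 6°) = I₀ cos²(30°) = 0.75 I₀.
I₂ = I₁ cos²(63° − 36°) = 0.75 I₀ · cos²(27°) = 0.5954 I₀.
Need I₃/I₀ = 0.577, so cos²(θ − 63°) = 0.577 / 0.5954 = 0.9691.
θ − 63° = arccos(√0.9691) = 10.1°, giving θ ≈ 63 + 10.1 = 73.1°.

θ ≈ 73°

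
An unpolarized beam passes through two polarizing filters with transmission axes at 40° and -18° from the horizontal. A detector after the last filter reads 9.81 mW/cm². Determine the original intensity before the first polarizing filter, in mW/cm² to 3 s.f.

I₀ ≈ 69.9 mW/cm²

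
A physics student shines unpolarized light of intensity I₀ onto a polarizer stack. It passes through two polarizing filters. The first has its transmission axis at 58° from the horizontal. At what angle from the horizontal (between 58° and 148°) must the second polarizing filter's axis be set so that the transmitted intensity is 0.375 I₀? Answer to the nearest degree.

θ ≈ 88°

Unpolarized light through the first polarizer → I₁ = ½ I₀, now polarized at 58°.
Need I₂/I₀ = 0.375, so cos²(θ − 58°) = 0.375 / 0.5 = 0.75.
θ − 58° = arccos(√0.75) = 30.0°, giving θ ≈ 58 + 30.0 = 88.0°.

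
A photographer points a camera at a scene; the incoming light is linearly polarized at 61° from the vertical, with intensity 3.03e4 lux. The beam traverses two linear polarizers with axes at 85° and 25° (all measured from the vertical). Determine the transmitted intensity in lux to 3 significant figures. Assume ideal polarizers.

I₁ = 3.03e4 lux · cos²(24°) = 2.529e+04 lux.
I₂ = I₁ · cos²(60°) = 2.529e+04 · 0.25 = 6322 lux.

I ≈ 6320 lux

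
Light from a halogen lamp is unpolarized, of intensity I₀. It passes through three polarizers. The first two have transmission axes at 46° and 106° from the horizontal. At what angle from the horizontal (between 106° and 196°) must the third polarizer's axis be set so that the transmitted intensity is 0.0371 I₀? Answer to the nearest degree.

θ ≈ 163°

Unpolarized light through the first polarizer → I₁ = ½ I₀, now polarized at 46°.
I₂ = I₁ cos²(106° − 46°) = 0.5 I₀ · cos²(60°) = 0.125 I₀.
Need I₃/I₀ = 0.0371, so cos²(θ − 106°) = 0.0371 / 0.125 = 0.2968.
θ − 106° = arccos(√0.2968) = 57.0°, giving θ ≈ 106 + 57.0 = 163.0°.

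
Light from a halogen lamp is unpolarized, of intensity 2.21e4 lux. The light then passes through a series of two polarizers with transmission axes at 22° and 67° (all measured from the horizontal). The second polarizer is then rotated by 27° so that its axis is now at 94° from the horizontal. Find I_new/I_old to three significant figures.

I_new/I_old ≈ 0.191

Before rotation:
Unpolarized light through the first polarizer → I₁ = ½ I₀, now polarized at 22°.
I₂ = I₁ cos²(67° − 22°) = 0.5 I₀ · cos²(45°) = 0.25 I₀.
After rotation:
Unpolarized light through the first polarizer → I₁ = ½ I₀, now polarized at 22°.
I₂ = I₁ cos²(94° − 22°) = 0.5 I₀ · cos²(72°) = 0.04775 I₀.
Ratio = 0.04775 / 0.25 = 0.191.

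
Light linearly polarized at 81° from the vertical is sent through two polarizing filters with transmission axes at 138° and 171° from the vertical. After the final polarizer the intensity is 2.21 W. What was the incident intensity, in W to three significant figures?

I₁ = I₀ cos²(138° − 81°) = I₀ cos²(57°) = 0.2966 I₀.
I₂ = I₁ cos²(171° − 138°) = 0.2966 I₀ · cos²(33°) = 0.2086 I₀.
So 2.21 W = 0.2086 I₀, giving I₀ = 2.21/0.2086 = 10.59 W.

I₀ ≈ 10.6 W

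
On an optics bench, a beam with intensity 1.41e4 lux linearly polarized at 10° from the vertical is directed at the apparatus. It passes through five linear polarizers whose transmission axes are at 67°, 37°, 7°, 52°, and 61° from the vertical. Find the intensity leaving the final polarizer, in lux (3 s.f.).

I ≈ 1150 lux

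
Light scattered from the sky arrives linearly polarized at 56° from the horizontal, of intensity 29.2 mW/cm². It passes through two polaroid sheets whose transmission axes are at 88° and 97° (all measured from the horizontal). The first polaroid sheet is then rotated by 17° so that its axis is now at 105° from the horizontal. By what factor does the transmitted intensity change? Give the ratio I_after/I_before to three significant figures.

Before rotation:
I₁ = I₀ cos²(88° − 56°) = I₀ cos²(32°) = 0.7192 I₀.
I₂ = I₁ cos²(97° − 88°) = 0.7192 I₀ · cos²(9°) = 0.7016 I₀.
After rotation:
I₁ = I₀ cos²(105° − 56°) = I₀ cos²(49°) = 0.4304 I₀.
I₂ = I₁ cos²(97° − 105°) = 0.4304 I₀ · cos²(8°) = 0.4221 I₀.
Ratio = 0.4221 / 0.7016 = 0.6016.

I_new/I_old ≈ 0.602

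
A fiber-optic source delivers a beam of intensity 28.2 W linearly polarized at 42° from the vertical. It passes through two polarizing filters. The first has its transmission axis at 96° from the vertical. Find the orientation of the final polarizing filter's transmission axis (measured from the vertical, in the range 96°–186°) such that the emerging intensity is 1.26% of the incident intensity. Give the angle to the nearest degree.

θ ≈ 175°

I₁ = I₀ cos²(96° − 42°) = I₀ cos²(54°) = 0.3455 I₀.
Need I₂/I₀ = 0.0126, so cos²(θ − 96°) = 0.0126 / 0.3455 = 0.03647.
θ − 96° = arccos(√0.03647) = 79.0°, giving θ ≈ 96 + 79.0 = 175.0°.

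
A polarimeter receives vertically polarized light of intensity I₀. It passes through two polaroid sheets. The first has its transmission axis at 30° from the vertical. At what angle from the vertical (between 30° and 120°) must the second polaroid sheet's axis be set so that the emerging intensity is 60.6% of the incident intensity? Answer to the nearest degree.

θ ≈ 56°

I₁ = I₀ cos²(30° − 0°) = I₀ cos²(30°) = 0.75 I₀.
Need I₂/I₀ = 0.606, so cos²(θ − 30°) = 0.606 / 0.75 = 0.808.
θ − 30° = arccos(√0.808) = 26.0°, giving θ ≈ 30 + 26.0 = 56.0°.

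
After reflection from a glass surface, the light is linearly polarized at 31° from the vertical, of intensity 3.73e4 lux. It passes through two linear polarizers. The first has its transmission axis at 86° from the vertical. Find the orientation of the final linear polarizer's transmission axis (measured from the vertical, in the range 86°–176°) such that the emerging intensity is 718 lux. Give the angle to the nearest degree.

I₁ = I₀ cos²(86° − 31°) = I₀ cos²(55°) = 0.329 I₀.
Target fraction: 718 / 3.73e4 lux = 0.01925 of I₀.
Need I₂/I₀ = 0.01925, so cos²(θ − 86°) = 0.01925 / 0.329 = 0.05851.
θ − 86° = arccos(√0.05851) = 76.0°, giving θ ≈ 86 + 76.0 = 162.0°.

θ ≈ 162°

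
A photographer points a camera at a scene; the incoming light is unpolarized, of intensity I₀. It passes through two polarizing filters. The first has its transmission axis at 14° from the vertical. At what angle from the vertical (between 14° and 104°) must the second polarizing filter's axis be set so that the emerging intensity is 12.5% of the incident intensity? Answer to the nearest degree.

Unpolarized light through the first polarizer → I₁ = ½ I₀, now polarized at 14°.
Need I₂/I₀ = 0.125, so cos²(θ − 14°) = 0.125 / 0.5 = 0.25.
θ − 14° = arccos(√0.25) = 60.0°, giving θ ≈ 14 + 60.0 = 74.0°.

θ ≈ 74°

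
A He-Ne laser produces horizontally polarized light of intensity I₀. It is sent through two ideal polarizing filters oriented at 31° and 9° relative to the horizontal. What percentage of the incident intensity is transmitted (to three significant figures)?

By Malus's law, I₁ = I₀ cos²(31° − 0°) = I₀ cos²(31°) = 0.7347 I₀.
I₂ = I₁ cos²(9° − 31°) = 0.7347 I₀ · cos²(22°) = 0.6316 I₀.
That is 63.16% of the incident intensity.

≈ 63.2%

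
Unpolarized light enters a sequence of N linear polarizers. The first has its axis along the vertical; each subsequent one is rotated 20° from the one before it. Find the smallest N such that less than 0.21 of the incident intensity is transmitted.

First polarizer halves the unpolarized light: factor 1/2.
Each further stage multiplies by cos²(20°) = 0.883.
After N polarizers: T = 0.5·0.883^(N−1). Require T < 0.21 ⇒ N−1 > ln(0.21/0.5)/ln(0.883) = 6.97, so N−1 ≥ 7 and N = 8.
Check: N=8 gives T = 0.2093 < 0.21; N=7 gives T = 0.237.

N = 8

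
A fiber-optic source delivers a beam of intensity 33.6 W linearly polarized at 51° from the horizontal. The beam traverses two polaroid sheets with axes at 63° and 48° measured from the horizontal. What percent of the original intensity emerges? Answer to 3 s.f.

≈ 89.3%

By Malus's law, I₁ = 33.6 W · cos²(12°) = 32.15 W.
I₂ = I₁ · cos²(15°) = 32.15 · 0.933 = 29.99 W.
That is 89.27% of the incident intensity.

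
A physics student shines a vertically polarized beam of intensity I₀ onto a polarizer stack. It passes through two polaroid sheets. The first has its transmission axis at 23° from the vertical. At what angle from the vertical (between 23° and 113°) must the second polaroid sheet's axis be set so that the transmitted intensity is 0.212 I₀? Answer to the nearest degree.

I₁ = I₀ cos²(23° − 0°) = I₀ cos²(23°) = 0.8473 I₀.
Need I₂/I₀ = 0.212, so cos²(θ − 23°) = 0.212 / 0.8473 = 0.2502.
θ − 23° = arccos(√0.2502) = 60.0°, giving θ ≈ 23 + 60.0 = 83.0°.

θ ≈ 83°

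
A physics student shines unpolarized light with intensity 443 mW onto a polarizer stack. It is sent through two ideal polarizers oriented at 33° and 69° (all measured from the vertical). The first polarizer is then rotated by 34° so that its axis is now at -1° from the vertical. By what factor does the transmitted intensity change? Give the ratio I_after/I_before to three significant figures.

Before rotation:
Unpolarized light through the first polarizer → I₁ = ½ I₀, now polarized at 33°.
I₂ = I₁ cos²(69° − 33°) = 0.5 I₀ · cos²(36°) = 0.3273 I₀.
After rotation:
Unpolarized light through the first polarizer → I₁ = ½ I₀, now polarized at -1°.
I₂ = I₁ cos²(69° + 1°) = 0.5 I₀ · cos²(70°) = 0.05849 I₀.
Ratio = 0.05849 / 0.3273 = 0.1787.

I_new/I_old ≈ 0.179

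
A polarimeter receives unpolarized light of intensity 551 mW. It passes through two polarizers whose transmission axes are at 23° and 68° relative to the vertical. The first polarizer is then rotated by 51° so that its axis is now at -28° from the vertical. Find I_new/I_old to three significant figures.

I_new/I_old ≈ 0.0219

Before rotation:
Unpolarized light through the first polarizer → I₁ = ½ I₀, now polarized at 23°.
I₂ = I₁ cos²(68° − 23°) = 0.5 I₀ · cos²(45°) = 0.25 I₀.
After rotation:
Unpolarized light through the first polarizer → I₁ = ½ I₀, now polarized at -28°.
Angle between axes 1 and 2: 84°. I₂ = 0.5 I₀ · cos²(84°) = 0.005463 I₀.
Ratio = 0.005463 / 0.25 = 0.02185.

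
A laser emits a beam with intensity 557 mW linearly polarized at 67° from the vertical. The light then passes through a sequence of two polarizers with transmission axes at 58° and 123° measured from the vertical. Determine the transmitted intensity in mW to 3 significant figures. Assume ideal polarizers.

I ≈ 97.0 mW

I₁ = 557 mW · cos²(9°) = 543.4 mW.
I₂ = I₁ · cos²(65°) = 543.4 · 0.1786 = 97.05 mW.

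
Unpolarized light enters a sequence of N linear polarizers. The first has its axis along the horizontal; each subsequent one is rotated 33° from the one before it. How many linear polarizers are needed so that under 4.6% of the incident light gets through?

N = 8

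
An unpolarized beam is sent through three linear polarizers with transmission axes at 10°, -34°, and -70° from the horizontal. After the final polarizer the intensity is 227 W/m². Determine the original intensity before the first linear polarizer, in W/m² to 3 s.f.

Unpolarized light through the first polarizer → I₁ = ½ I₀, now polarized at 10°.
I₂ = I₁ cos²(-34° − 10°) = 0.5 I₀ · cos²(44°) = 0.2587 I₀.
I₃ = I₂ cos²(-70° + 34°) = 0.2587 I₀ · cos²(36°) = 0.1693 I₀.
So 227 W/m² = 0.1693 I₀, giving I₀ = 227/0.1693 = 1341 W/m².

I₀ ≈ 1340 W/m²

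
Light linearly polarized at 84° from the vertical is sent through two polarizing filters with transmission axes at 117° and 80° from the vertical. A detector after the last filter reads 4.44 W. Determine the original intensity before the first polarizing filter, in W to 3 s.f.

I₀ ≈ 9.90 W

By Malus's law, I₁ = I₀ cos²(117° − 84°) = I₀ cos²(33°) = 0.7034 I₀.
I₂ = I₁ cos²(80° − 117°) = 0.7034 I₀ · cos²(37°) = 0.4486 I₀.
So 4.44 W = 0.4486 I₀, giving I₀ = 4.44/0.4486 = 9.897 W.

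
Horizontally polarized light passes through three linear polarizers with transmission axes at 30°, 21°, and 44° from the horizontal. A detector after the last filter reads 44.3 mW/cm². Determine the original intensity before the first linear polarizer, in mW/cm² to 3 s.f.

I₀ ≈ 71.5 mW/cm²

I₁ = I₀ cos²(30° − 0°) = I₀ cos²(30°) = 0.75 I₀.
I₂ = I₁ cos²(21° − 30°) = 0.75 I₀ · cos²(9°) = 0.7316 I₀.
I₃ = I₂ cos²(44° − 21°) = 0.7316 I₀ · cos²(23°) = 0.6199 I₀.
So 44.3 mW/cm² = 0.6199 I₀, giving I₀ = 44.3/0.6199 = 71.46 mW/cm².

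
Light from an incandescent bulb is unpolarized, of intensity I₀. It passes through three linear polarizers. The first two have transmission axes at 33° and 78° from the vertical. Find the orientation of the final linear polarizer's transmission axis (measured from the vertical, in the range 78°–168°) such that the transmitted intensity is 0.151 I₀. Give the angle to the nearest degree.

Unpolarized light through the first polarizer → I₁ = ½ I₀, now polarized at 33°.
I₂ = I₁ cos²(78° − 33°) = 0.5 I₀ · cos²(45°) = 0.25 I₀.
Need I₃/I₀ = 0.151, so cos²(θ − 78°) = 0.151 / 0.25 = 0.604.
θ − 78° = arccos(√0.604) = 39.0°, giving θ ≈ 78 + 39.0 = 117.0°.

θ ≈ 117°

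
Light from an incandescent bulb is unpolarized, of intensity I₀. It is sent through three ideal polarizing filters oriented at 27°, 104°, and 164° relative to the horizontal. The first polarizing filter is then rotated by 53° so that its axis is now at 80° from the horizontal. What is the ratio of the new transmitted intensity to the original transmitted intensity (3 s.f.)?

I_new/I_old ≈ 16.5

Before rotation:
Unpolarized light through the first polarizer → I₁ = ½ I₀, now polarized at 27°.
I₂ = I₁ cos²(104° − 27°) = 0.5 I₀ · cos²(77°) = 0.0253 I₀.
I₃ = I₂ cos²(164° − 104°) = 0.0253 I₀ · cos²(60°) = 0.006325 I₀.
After rotation:
Unpolarized light through the first polarizer → I₁ = ½ I₀, now polarized at 80°.
I₂ = I₁ cos²(104° − 80°) = 0.5 I₀ · cos²(24°) = 0.4173 I₀.
I₃ = I₂ cos²(164° − 104°) = 0.4173 I₀ · cos²(60°) = 0.1043 I₀.
Ratio = 0.1043 / 0.006325 = 16.49.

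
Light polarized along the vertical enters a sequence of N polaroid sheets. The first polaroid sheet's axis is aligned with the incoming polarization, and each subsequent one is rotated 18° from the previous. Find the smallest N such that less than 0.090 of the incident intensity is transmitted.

N = 25

First polarizer is aligned with the polarization: full transmission.
Each further stage multiplies by cos²(18°) = 0.9045.
After N polarizers: T = 0.9045^(N−1). Require T < 0.090 ⇒ N−1 > ln(0.090)/ln(0.9045) = 23.99, so N−1 ≥ 24 and N = 25.
Check: N=25 gives T = 0.08993 < 0.090; N=24 gives T = 0.09942.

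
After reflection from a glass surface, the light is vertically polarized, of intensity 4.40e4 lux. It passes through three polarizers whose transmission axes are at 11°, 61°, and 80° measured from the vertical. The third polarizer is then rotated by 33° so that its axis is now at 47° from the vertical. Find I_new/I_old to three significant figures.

Before rotation:
I₁ = I₀ cos²(11° − 0°) = I₀ cos²(11°) = 0.9636 I₀.
I₂ = I₁ cos²(61° − 11°) = 0.9636 I₀ · cos²(50°) = 0.3981 I₀.
I₃ = I₂ cos²(80° − 61°) = 0.3981 I₀ · cos²(19°) = 0.3559 I₀.
After rotation:
I₁ = I₀ cos²(11° − 0°) = I₀ cos²(11°) = 0.9636 I₀.
I₂ = I₁ cos²(61° − 11°) = 0.9636 I₀ · cos²(50°) = 0.3981 I₀.
I₃ = I₂ cos²(47° − 61°) = 0.3981 I₀ · cos²(14°) = 0.3748 I₀.
Ratio = 0.3748 / 0.3559 = 1.053.

I_new/I_old ≈ 1.05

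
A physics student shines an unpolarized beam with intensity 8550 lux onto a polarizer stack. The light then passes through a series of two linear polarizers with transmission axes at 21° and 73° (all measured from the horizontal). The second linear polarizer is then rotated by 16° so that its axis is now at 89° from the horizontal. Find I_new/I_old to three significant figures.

I_new/I_old ≈ 0.370

Before rotation:
Unpolarized light through the first polarizer → I₁ = ½ I₀, now polarized at 21°.
I₂ = I₁ cos²(73° − 21°) = 0.5 I₀ · cos²(52°) = 0.1895 I₀.
After rotation:
Unpolarized light through the first polarizer → I₁ = ½ I₀, now polarized at 21°.
I₂ = I₁ cos²(89° − 21°) = 0.5 I₀ · cos²(68°) = 0.07017 I₀.
Ratio = 0.07017 / 0.1895 = 0.3702.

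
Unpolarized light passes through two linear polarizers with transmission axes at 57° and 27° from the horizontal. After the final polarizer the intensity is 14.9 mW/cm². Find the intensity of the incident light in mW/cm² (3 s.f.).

Unpolarized light through the first polarizer → I₁ = ½ I₀, now polarized at 57°.
I₂ = I₁ cos²(27° − 57°) = 0.5 I₀ · cos²(30°) = 0.375 I₀.
So 14.9 mW/cm² = 0.375 I₀, giving I₀ = 14.9/0.375 = 39.73 mW/cm².

I₀ ≈ 39.7 mW/cm²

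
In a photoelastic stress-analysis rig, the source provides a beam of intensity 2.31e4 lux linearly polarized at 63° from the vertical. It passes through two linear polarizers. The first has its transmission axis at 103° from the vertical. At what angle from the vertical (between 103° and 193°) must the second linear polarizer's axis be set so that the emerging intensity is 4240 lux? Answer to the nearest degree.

By Malus's law, I₁ = I₀ cos²(103° − 63°) = I₀ cos²(40°) = 0.5868 I₀.
Target fraction: 4240 / 2.31e4 lux = 0.1835 of I₀.
Need I₂/I₀ = 0.1835, so cos²(θ − 103°) = 0.1835 / 0.5868 = 0.3128.
θ − 103° = arccos(√0.3128) = 56.0°, giving θ ≈ 103 + 56.0 = 159.0°.

θ ≈ 159°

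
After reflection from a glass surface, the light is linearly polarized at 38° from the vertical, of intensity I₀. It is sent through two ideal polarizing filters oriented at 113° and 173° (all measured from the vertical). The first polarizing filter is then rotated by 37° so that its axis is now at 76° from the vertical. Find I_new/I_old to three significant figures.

Before rotation:
I₁ = I₀ cos²(113° − 38°) = I₀ cos²(75°) = 0.06699 I₀.
I₂ = I₁ cos²(173° − 113°) = 0.06699 I₀ · cos²(60°) = 0.01675 I₀.
After rotation:
I₁ = I₀ cos²(76° − 38°) = I₀ cos²(38°) = 0.621 I₀.
Angle between axes 1 and 2: 83°. I₂ = 0.621 I₀ · cos²(83°) = 0.009223 I₀.
Ratio = 0.009223 / 0.01675 = 0.5507.

I_new/I_old ≈ 0.551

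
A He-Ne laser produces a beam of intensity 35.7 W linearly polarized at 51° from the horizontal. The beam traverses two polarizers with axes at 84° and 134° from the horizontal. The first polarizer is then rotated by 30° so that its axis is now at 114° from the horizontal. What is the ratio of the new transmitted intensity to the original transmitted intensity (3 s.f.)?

I_new/I_old ≈ 0.626

Before rotation:
I₁ = I₀ cos²(84° − 51°) = I₀ cos²(33°) = 0.7034 I₀.
I₂ = I₁ cos²(134° − 84°) = 0.7034 I₀ · cos²(50°) = 0.2906 I₀.
After rotation:
I₁ = I₀ cos²(114° − 51°) = I₀ cos²(63°) = 0.2061 I₀.
I₂ = I₁ cos²(134° − 114°) = 0.2061 I₀ · cos²(20°) = 0.182 I₀.
Ratio = 0.182 / 0.2906 = 0.6262.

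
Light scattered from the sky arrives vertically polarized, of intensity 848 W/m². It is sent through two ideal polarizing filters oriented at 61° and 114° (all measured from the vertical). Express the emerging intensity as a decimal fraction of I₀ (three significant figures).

I/I₀ ≈ 0.0851

I₁ = 848 W/m² · cos²(61°) = 199.3 W/m².
I₂ = I₁ · cos²(53°) = 199.3 · 0.3622 = 72.19 W/m².
Transmitted fraction = 0.08513.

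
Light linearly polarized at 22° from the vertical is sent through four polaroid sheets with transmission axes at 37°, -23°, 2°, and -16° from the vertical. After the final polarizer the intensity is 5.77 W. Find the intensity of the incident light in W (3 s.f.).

I₀ ≈ 33.3 W

I₁ = I₀ cos²(37° − 22°) = I₀ cos²(15°) = 0.933 I₀.
I₂ = I₁ cos²(-23° − 37°) = 0.933 I₀ · cos²(60°) = 0.2333 I₀.
I₃ = I₂ cos²(2° + 23°) = 0.2333 I₀ · cos²(25°) = 0.1916 I₀.
I₄ = I₃ cos²(-16° − 2°) = 0.1916 I₀ · cos²(18°) = 0.1733 I₀.
So 5.77 W = 0.1733 I₀, giving I₀ = 5.77/0.1733 = 33.3 W.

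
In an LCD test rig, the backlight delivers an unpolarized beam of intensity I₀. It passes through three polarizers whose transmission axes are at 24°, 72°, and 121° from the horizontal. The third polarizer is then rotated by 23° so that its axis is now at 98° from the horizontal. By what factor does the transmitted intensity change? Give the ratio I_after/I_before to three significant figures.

I_new/I_old ≈ 1.88

Before rotation:
Unpolarized light through the first polarizer → I₁ = ½ I₀, now polarized at 24°.
I₂ = I₁ cos²(72° − 24°) = 0.5 I₀ · cos²(48°) = 0.2239 I₀.
I₃ = I₂ cos²(121° − 72°) = 0.2239 I₀ · cos²(49°) = 0.09636 I₀.
After rotation:
Unpolarized light through the first polarizer → I₁ = ½ I₀, now polarized at 24°.
I₂ = I₁ cos²(72° − 24°) = 0.5 I₀ · cos²(48°) = 0.2239 I₀.
I₃ = I₂ cos²(98° − 72°) = 0.2239 I₀ · cos²(26°) = 0.1808 I₀.
Ratio = 0.1808 / 0.09636 = 1.877.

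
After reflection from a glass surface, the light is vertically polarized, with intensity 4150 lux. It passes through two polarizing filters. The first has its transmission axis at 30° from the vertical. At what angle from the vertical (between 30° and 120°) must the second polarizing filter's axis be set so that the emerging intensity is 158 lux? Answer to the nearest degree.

I₁ = I₀ cos²(30° − 0°) = I₀ cos²(30°) = 0.75 I₀.
Target fraction: 158 / 4150 lux = 0.03807 of I₀.
Need I₂/I₀ = 0.03807, so cos²(θ − 30°) = 0.03807 / 0.75 = 0.05076.
θ − 30° = arccos(√0.05076) = 77.0°, giving θ ≈ 30 + 77.0 = 107.0°.

θ ≈ 107°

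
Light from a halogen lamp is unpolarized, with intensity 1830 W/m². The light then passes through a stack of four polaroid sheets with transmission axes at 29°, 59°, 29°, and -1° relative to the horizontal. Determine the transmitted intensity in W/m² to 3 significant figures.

I ≈ 386 W/m²

Unpolarized light through the first polarizer → I₁ = 1830 W/m²/2 = 915 W/m², polarized at 29°.
I₂ = I₁ · cos²(30°) = 915 · 0.75 = 686.3 W/m².
I₃ = I₂ · cos²(30°) = 686.3 · 0.75 = 514.7 W/m².
I₄ = I₃ · cos²(30°) = 514.7 · 0.75 = 386 W/m².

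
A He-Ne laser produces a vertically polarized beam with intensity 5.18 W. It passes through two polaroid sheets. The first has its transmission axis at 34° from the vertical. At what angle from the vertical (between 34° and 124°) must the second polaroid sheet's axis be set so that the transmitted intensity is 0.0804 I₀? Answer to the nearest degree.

I₁ = I₀ cos²(34° − 0°) = I₀ cos²(34°) = 0.6873 I₀.
Need I₂/I₀ = 0.0804, so cos²(θ − 34°) = 0.0804 / 0.6873 = 0.117.
θ − 34° = arccos(√0.117) = 70.0°, giving θ ≈ 34 + 70.0 = 104.0°.

θ ≈ 104°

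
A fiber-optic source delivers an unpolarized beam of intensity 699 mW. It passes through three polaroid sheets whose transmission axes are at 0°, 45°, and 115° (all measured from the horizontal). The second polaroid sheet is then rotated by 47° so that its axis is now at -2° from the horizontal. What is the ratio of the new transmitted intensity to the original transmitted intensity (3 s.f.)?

I_new/I_old ≈ 3.52

Before rotation:
Unpolarized light through the first polarizer → I₁ = ½ I₀, now polarized at 0°.
I₂ = I₁ cos²(45° − 0°) = 0.5 I₀ · cos²(45°) = 0.25 I₀.
I₃ = I₂ cos²(115° − 45°) = 0.25 I₀ · cos²(70°) = 0.02924 I₀.
After rotation:
Unpolarized light through the first polarizer → I₁ = ½ I₀, now polarized at 0°.
I₂ = I₁ cos²(-2° − 0°) = 0.5 I₀ · cos²(2°) = 0.4994 I₀.
Angle between axes 2 and 3: 63°. I₃ = 0.4994 I₀ · cos²(63°) = 0.1029 I₀.
Ratio = 0.1029 / 0.02924 = 3.52.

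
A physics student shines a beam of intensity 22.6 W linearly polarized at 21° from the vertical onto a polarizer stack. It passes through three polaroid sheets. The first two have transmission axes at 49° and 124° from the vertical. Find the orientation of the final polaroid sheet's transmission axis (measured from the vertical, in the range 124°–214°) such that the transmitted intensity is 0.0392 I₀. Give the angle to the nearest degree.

θ ≈ 154°

I₁ = I₀ cos²(49° − 21°) = I₀ cos²(28°) = 0.7796 I₀.
I₂ = I₁ cos²(124° − 49°) = 0.7796 I₀ · cos²(75°) = 0.05222 I₀.
Need I₃/I₀ = 0.0392, so cos²(θ − 124°) = 0.0392 / 0.05222 = 0.7506.
θ − 124° = arccos(√0.7506) = 30.0°, giving θ ≈ 124 + 30.0 = 154.0°.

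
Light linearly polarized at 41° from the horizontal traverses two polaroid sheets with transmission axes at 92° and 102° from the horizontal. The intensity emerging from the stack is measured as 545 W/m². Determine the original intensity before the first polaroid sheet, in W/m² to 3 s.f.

I₁ = I₀ cos²(92° − 41°) = I₀ cos²(51°) = 0.396 I₀.
I₂ = I₁ cos²(102° − 92°) = 0.396 I₀ · cos²(10°) = 0.3841 I₀.
So 545 W/m² = 0.3841 I₀, giving I₀ = 545/0.3841 = 1419 W/m².

I₀ ≈ 1420 W/m²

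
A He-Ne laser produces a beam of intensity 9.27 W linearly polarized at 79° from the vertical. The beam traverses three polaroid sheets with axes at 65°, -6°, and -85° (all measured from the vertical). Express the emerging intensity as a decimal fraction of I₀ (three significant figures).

I/I₀ ≈ 0.00363

I₁ = 9.27 W · cos²(14°) = 8.727 W.
I₂ = I₁ · cos²(71°) = 8.727 · 0.106 = 0.9251 W.
I₃ = I₂ · cos²(79°) = 0.9251 · 0.03641 = 0.03368 W.
Transmitted fraction = 0.003633.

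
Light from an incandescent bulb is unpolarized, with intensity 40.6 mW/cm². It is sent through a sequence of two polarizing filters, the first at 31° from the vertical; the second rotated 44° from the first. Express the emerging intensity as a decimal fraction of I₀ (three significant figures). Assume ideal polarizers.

Unpolarized light through the first polarizer → I₁ = 40.6 mW/cm²/2 = 20.3 mW/cm², polarized at 31°.
I₂ = I₁ · cos²(44°) = 20.3 · 0.5174 = 10.5 mW/cm².
Transmitted fraction = 0.2587.

I/I₀ ≈ 0.259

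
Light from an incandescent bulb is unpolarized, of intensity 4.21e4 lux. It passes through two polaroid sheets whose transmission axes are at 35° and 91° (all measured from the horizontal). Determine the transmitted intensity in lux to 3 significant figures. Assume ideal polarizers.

Unpolarized light through the first polarizer → I₁ = 4.21e4 lux/2 = 2.105e+04 lux, polarized at 35°.
I₂ = I₁ · cos²(56°) = 2.105e+04 · 0.3127 = 6582 lux.

I ≈ 6580 lux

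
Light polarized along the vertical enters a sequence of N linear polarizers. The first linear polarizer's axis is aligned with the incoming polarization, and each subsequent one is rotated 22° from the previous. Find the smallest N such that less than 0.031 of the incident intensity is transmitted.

N = 24

First polarizer is aligned with the polarization: full transmission.
Each further stage multiplies by cos²(22°) = 0.8597.
After N polarizers: T = 0.8597^(N−1). Require T < 0.031 ⇒ N−1 > ln(0.031)/ln(0.8597) = 22.97, so N−1 ≥ 23 and N = 24.
Check: N=24 gives T = 0.03088 < 0.031; N=23 gives T = 0.03592.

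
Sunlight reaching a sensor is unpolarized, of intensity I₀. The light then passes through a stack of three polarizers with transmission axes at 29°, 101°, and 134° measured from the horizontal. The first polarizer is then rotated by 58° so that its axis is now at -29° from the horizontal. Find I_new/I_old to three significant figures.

Before rotation:
Unpolarized light through the first polarizer → I₁ = ½ I₀, now polarized at 29°.
I₂ = I₁ cos²(101° − 29°) = 0.5 I₀ · cos²(72°) = 0.04775 I₀.
I₃ = I₂ cos²(134° − 101°) = 0.04775 I₀ · cos²(33°) = 0.03358 I₀.
After rotation:
Unpolarized light through the first polarizer → I₁ = ½ I₀, now polarized at -29°.
Angle between axes 1 and 2: 50°. I₂ = 0.5 I₀ · cos²(50°) = 0.2066 I₀.
I₃ = I₂ cos²(134° − 101°) = 0.2066 I₀ · cos²(33°) = 0.1453 I₀.
Ratio = 0.1453 / 0.03358 = 4.327.

I_new/I_old ≈ 4.33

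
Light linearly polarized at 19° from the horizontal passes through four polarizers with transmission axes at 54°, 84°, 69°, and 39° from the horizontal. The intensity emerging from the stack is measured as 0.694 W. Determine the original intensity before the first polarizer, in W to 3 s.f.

By Malus's law, I₁ = I₀ cos²(54° − 19°) = I₀ cos²(35°) = 0.671 I₀.
I₂ = I₁ cos²(84° − 54°) = 0.671 I₀ · cos²(30°) = 0.5033 I₀.
I₃ = I₂ cos²(69° − 84°) = 0.5033 I₀ · cos²(15°) = 0.4695 I₀.
I₄ = I₃ cos²(39° − 69°) = 0.4695 I₀ · cos²(30°) = 0.3522 I₀.
So 0.694 W = 0.3522 I₀, giving I₀ = 0.694/0.3522 = 1.971 W.

I₀ ≈ 1.97 W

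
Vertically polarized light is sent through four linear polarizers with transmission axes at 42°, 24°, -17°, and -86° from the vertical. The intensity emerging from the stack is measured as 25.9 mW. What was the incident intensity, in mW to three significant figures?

By Malus's law, I₁ = I₀ cos²(42° − 0°) = I₀ cos²(42°) = 0.5523 I₀.
I₂ = I₁ cos²(24° − 42°) = 0.5523 I₀ · cos²(18°) = 0.4995 I₀.
I₃ = I₂ cos²(-17° − 24°) = 0.4995 I₀ · cos²(41°) = 0.2845 I₀.
I₄ = I₃ cos²(-86° + 17°) = 0.2845 I₀ · cos²(69°) = 0.03654 I₀.
So 25.9 mW = 0.03654 I₀, giving I₀ = 25.9/0.03654 = 708.8 mW.

I₀ ≈ 709 mW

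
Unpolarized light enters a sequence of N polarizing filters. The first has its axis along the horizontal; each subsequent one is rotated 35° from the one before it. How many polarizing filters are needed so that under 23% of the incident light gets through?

N = 3

First polarizer halves the unpolarized light: factor 1/2.
Each further stage multiplies by cos²(35°) = 0.671.
After N polarizers: T = 0.5·0.671^(N−1). Require T < 0.23 ⇒ N−1 > ln(0.23/0.5)/ln(0.671) = 1.95, so N−1 ≥ 2 and N = 3.
Check: N=3 gives T = 0.2251 < 0.23; N=2 gives T = 0.3355.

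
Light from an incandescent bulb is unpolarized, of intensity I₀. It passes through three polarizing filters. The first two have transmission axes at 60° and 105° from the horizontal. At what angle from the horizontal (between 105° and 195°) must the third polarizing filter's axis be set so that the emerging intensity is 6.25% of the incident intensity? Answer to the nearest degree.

Unpolarized light through the first polarizer → I₁ = ½ I₀, now polarized at 60°.
I₂ = I₁ cos²(105° − 60°) = 0.5 I₀ · cos²(45°) = 0.25 I₀.
Need I₃/I₀ = 0.0625, so cos²(θ − 105°) = 0.0625 / 0.25 = 0.25.
θ − 105° = arccos(√0.25) = 60.0°, giving θ ≈ 105 + 60.0 = 165.0°.

θ ≈ 165°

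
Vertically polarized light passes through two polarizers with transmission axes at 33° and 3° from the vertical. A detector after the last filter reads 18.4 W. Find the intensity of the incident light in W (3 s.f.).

I₁ = I₀ cos²(33° − 0°) = I₀ cos²(33°) = 0.7034 I₀.
I₂ = I₁ cos²(3° − 33°) = 0.7034 I₀ · cos²(30°) = 0.5275 I₀.
So 18.4 W = 0.5275 I₀, giving I₀ = 18.4/0.5275 = 34.88 W.

I₀ ≈ 34.9 W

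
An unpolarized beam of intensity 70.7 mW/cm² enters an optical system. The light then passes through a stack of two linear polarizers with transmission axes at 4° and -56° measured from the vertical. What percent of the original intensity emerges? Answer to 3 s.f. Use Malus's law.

≈ 12.5%

Unpolarized light through the first polarizer → I₁ = 70.7 mW/cm²/2 = 35.35 mW/cm², polarized at 4°.
I₂ = I₁ · cos²(60°) = 35.35 · 0.25 = 8.838 mW/cm².
That is 12.5% of the incident intensity.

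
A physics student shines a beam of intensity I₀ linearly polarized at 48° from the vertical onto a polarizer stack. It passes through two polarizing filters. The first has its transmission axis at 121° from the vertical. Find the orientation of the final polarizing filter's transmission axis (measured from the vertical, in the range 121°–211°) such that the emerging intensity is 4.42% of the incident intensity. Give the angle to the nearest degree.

θ ≈ 165°

I₁ = I₀ cos²(121° − 48°) = I₀ cos²(73°) = 0.08548 I₀.
Need I₂/I₀ = 0.0442, so cos²(θ − 121°) = 0.0442 / 0.08548 = 0.5171.
θ − 121° = arccos(√0.5171) = 44.0°, giving θ ≈ 121 + 44.0 = 165.0°.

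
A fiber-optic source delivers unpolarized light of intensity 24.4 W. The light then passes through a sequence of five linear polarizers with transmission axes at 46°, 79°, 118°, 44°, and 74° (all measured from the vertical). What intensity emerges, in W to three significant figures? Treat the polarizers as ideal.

I ≈ 0.295 W

Unpolarized light through the first polarizer → I₁ = 24.4 W/2 = 12.2 W, polarized at 46°.
I₂ = I₁ · cos²(33°) = 12.2 · 0.7034 = 8.581 W.
I₃ = I₂ · cos²(39°) = 8.581 · 0.604 = 5.183 W.
I₄ = I₃ · cos²(74°) = 5.183 · 0.07598 = 0.3938 W.
I₅ = I₄ · cos²(30°) = 0.3938 · 0.75 = 0.2953 W.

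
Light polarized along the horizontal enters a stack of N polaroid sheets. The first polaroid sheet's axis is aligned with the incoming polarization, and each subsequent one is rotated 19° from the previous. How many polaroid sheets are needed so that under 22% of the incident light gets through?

First polarizer is aligned with the polarization: full transmission.
Each further stage multiplies by cos²(19°) = 0.894.
After N polarizers: T = 0.894^(N−1). Require T < 0.22 ⇒ N−1 > ln(0.22)/ln(0.894) = 13.51, so N−1 ≥ 14 and N = 15.
Check: N=15 gives T = 0.2083 < 0.22; N=14 gives T = 0.233.

N = 15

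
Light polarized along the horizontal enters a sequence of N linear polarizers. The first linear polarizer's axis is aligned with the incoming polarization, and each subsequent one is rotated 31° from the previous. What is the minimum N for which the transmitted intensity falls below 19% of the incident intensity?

First polarizer is aligned with the polarization: full transmission.
Each further stage multiplies by cos²(31°) = 0.7347.
After N polarizers: T = 0.7347^(N−1). Require T < 0.19 ⇒ N−1 > ln(0.19)/ln(0.7347) = 5.39, so N−1 ≥ 6 and N = 7.
Check: N=7 gives T = 0.1573 < 0.19; N=6 gives T = 0.2141.

N = 7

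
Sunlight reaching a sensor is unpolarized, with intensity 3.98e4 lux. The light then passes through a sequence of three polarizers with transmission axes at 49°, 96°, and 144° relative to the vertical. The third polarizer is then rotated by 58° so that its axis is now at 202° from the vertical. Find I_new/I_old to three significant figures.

Before rotation:
Unpolarized light through the first polarizer → I₁ = ½ I₀, now polarized at 49°.
I₂ = I₁ cos²(96° − 49°) = 0.5 I₀ · cos²(47°) = 0.2326 I₀.
I₃ = I₂ cos²(144° − 96°) = 0.2326 I₀ · cos²(48°) = 0.1041 I₀.
After rotation:
Unpolarized light through the first polarizer → I₁ = ½ I₀, now polarized at 49°.
I₂ = I₁ cos²(96° − 49°) = 0.5 I₀ · cos²(47°) = 0.2326 I₀.
Angle between axes 2 and 3: 74°. I₃ = 0.2326 I₀ · cos²(74°) = 0.01767 I₀.
Ratio = 0.01767 / 0.1041 = 0.1697.

I_new/I_old ≈ 0.170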